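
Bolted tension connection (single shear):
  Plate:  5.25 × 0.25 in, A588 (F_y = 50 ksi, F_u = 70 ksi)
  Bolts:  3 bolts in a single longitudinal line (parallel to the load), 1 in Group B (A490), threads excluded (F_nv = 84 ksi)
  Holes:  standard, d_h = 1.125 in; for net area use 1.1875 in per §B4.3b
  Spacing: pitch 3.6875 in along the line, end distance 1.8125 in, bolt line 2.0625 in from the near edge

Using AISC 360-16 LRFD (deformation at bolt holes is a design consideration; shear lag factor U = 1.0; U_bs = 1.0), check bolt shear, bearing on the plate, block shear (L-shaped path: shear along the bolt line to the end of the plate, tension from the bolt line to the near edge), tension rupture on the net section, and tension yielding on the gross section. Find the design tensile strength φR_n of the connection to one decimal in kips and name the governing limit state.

Bolt shear: A_b = π(1)²/4 = 0.7854 in². φR_n = 0.75 × 84 × 0.7854 × 3 × 1 = 148.4 kips.
Bearing (0.25 in plate, F_u = 70 ksi): end bolts L_c = 1.8125 − 1.125/2 = 1.25, R_n = min(1.2×1.25×0.25×70, 2.4×1×0.25×70) = 26.25 kips/bolt; interior L_c = 3.6875 − 1.125 = 2.5625, R_n = 42 kips/bolt. φR_n = 0.75 × (1×26.25 + 2×42) = 82.7 kips.
Block shear: shear path 1×[1.8125+2×3.6875] = 1×9.1875 in, A_gv = 2.2969, A_nv = 1×(9.1875 − 2.5×1.1875)×0.25 = 1.5547 in²; tension to near edge: (2.0625 − 0.5×1.1875)×0.25 = 0.36719 in². R_n = min(0.6×70×1.5547, 0.6×50×2.2969) + 1.0×70×0.36719 = min(65.297, 68.907) + 25.703 = 91 kips. φR_n = 0.75 × 91 = 68.3 kips.
Tension rupture (net): A_n = (5.25 − 1×1.1875)×0.25 = 1.0156 in² (U = 1.0, A_e = A_n). φR_n = 0.75 × 70 × 1.0156 = 53.3 kips.
Tension yield (gross): A_g = 5.25×0.25 = 1.3125 in². φR_n = 0.90 × 50 × 1.3125 = 59.1 kips.
Governing: min(148.4, 82.7, 68.3, 53.3, 59.1) = 53.3 kips → net-section rupture.

53.3 kips (net-section rupture governs)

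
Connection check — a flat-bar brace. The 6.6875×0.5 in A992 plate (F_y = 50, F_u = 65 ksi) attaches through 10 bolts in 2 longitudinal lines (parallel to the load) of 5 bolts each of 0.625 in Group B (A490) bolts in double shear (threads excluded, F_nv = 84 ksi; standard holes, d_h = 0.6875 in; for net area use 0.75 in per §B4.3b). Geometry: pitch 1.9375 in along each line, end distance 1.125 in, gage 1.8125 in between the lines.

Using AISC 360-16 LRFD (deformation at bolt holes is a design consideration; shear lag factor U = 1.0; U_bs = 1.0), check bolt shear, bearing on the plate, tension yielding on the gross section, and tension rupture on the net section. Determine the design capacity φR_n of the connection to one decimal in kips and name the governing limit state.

126.4 kips (net-section rupture governs)

Bolt shear: A_b = π(0.625)²/4 = 0.3068 in². φR_n = 0.75 × 84 × 0.3068 × 10 × 2 = 386.6 kips.
Bearing (0.5 in plate, F_u = 65 ksi): end bolts L_c = 1.125 − 0.6875/2 = 0.78125, R_n = min(1.2×0.78125×0.5×65, 2.4×0.625×0.5×65) = 30.469 kips/bolt; interior L_c = 1.9375 − 0.6875 = 1.25, R_n = 48.75 kips/bolt. φR_n = 0.75 × (2×30.469 + 8×48.75) = 338.2 kips.
Tension yield (gross): A_g = 6.6875×0.5 = 3.3438 in². φR_n = 0.90 × 50 × 3.3438 = 150.5 kips.
Tension rupture (net): A_n = (6.6875 − 2×0.75)×0.5 = 2.5938 in² (U = 1.0, A_e = A_n). φR_n = 0.75 × 65 × 2.5938 = 126.4 kips.
Governing: min(386.6, 338.2, 150.5, 126.4) = 126.4 kips → net-section rupture.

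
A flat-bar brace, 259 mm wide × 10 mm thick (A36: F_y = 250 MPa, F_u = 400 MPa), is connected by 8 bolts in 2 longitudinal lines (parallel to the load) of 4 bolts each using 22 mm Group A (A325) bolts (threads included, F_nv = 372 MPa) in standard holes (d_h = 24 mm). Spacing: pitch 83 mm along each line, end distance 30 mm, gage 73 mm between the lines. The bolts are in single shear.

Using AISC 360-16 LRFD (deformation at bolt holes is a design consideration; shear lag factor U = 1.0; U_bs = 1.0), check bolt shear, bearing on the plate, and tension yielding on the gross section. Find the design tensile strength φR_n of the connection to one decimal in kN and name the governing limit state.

Bolt shear: A_b = π(22)²/4 = 380.13 mm². φR_n = 0.75 × 372 × 380.13 × 8 × 1 = 848.5 kN.
Bearing (10 mm plate, F_u = 400 MPa): end bolts L_c = 30 − 24/2 = 18, R_n = min(1.2×18×10×400, 2.4×22×10×400) = 86.4 kN/bolt; interior L_c = 83 − 24 = 59, R_n = 211.2 kN/bolt. φR_n = 0.75 × (2×86.4 + 6×211.2) = 1080.0 kN.
Tension yield (gross): A_g = 259×10 = 2590 mm². φR_n = 0.90 × 250 × 2590 = 582.8 kN.
Governing: min(848.5, 1080.0, 582.8) = 582.8 kN → gross-section yield.

582.8 kN (gross-section yield governs)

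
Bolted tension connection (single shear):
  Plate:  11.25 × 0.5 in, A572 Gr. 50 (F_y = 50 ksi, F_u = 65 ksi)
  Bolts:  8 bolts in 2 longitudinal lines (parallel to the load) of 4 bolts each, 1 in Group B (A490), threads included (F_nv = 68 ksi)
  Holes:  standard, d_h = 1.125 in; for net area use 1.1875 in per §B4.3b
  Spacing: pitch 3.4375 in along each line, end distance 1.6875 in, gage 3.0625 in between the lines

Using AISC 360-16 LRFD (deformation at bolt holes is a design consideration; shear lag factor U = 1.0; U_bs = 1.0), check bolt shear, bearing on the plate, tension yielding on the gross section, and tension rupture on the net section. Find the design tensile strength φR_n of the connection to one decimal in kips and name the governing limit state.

216.3 kips (net-section rupture governs)

Bolt shear: A_b = π(1)²/4 = 0.7854 in². φR_n = 0.75 × 68 × 0.7854 × 8 × 1 = 320.4 kips.
Bearing (0.5 in plate, F_u = 65 ksi): end bolts L_c = 1.6875 − 1.125/2 = 1.125, R_n = min(1.2×1.125×0.5×65, 2.4×1×0.5×65) = 43.875 kips/bolt; interior L_c = 3.4375 − 1.125 = 2.3125, R_n = 78 kips/bolt. φR_n = 0.75 × (2×43.875 + 6×78) = 416.8 kips.
Tension yield (gross): A_g = 11.25×0.5 = 5.625 in². φR_n = 0.90 × 50 × 5.625 = 253.1 kips.
Tension rupture (net): A_n = (11.25 − 2×1.1875)×0.5 = 4.4375 in² (U = 1.0, A_e = A_n). φR_n = 0.75 × 65 × 4.4375 = 216.3 kips.
Governing: min(320.4, 416.8, 253.1, 216.3) = 216.3 kips → net-section rupture.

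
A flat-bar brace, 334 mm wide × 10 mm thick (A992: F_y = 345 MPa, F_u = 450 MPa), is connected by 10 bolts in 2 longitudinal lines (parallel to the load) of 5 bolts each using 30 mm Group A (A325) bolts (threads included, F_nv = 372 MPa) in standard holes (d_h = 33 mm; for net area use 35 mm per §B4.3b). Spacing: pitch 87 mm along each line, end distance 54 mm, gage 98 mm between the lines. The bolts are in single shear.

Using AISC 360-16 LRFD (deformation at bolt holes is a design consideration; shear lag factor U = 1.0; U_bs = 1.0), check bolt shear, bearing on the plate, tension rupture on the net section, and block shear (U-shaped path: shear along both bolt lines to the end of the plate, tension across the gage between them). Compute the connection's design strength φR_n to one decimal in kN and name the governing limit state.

Bolt shear: A_b = π(30)²/4 = 706.86 mm². φR_n = 0.75 × 372 × 706.86 × 10 × 1 = 1972.1 kN.
Bearing (10 mm plate, F_u = 450 MPa): end bolts L_c = 54 − 33/2 = 37.5, R_n = min(1.2×37.5×10×450, 2.4×30×10×450) = 202.5 kN/bolt; interior L_c = 87 − 33 = 54, R_n = 291.6 kN/bolt. φR_n = 0.75 × (2×202.5 + 8×291.6) = 2053.4 kN.
Tension rupture (net): A_n = (334 − 2×35)×10 = 2640 mm² (U = 1.0, A_e = A_n). φR_n = 0.75 × 450 × 2640 = 891.0 kN.
Block shear: shear path 2×[54+4×87] = 2×402 mm, A_gv = 8040, A_nv = 2×(402 − 4.5×35)×10 = 4890 mm²; tension across gage: (98 − 1×35)×10 = 630 mm². R_n = min(0.6×450×4890, 0.6×345×8040) + 1.0×450×630 = min(1320.3, 1664.3) + 283.5 = 1603.8 kN. φR_n = 0.75 × 1603.8 = 1202.9 kN.
Governing: min(1972.1, 2053.4, 891.0, 1202.9) = 891.0 kN → net-section rupture.

891.0 kN (net-section rupture governs)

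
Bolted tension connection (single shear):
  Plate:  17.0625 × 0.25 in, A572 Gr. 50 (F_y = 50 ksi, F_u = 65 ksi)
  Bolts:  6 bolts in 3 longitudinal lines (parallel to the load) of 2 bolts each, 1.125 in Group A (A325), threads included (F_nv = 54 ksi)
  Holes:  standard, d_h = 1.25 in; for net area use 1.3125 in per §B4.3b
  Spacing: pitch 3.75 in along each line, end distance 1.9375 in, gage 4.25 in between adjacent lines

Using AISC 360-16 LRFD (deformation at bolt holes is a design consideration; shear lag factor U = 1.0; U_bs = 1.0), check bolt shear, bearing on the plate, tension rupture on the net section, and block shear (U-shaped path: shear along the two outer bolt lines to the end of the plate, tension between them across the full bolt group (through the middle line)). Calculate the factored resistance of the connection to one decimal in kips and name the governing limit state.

Bolt shear: A_b = π(1.125)²/4 = 0.99402 in². φR_n = 0.75 × 54 × 0.99402 × 6 × 1 = 241.5 kips.
Bearing (0.25 in plate, F_u = 65 ksi): end bolts L_c = 1.9375 − 1.25/2 = 1.3125, R_n = min(1.2×1.3125×0.25×65, 2.4×1.125×0.25×65) = 25.594 kips/bolt; interior L_c = 3.75 − 1.25 = 2.5, R_n = 43.875 kips/bolt. φR_n = 0.75 × (3×25.594 + 3×43.875) = 156.3 kips.
Tension rupture (net): A_n = (17.0625 − 3×1.3125)×0.25 = 3.2813 in² (U = 1.0, A_e = A_n). φR_n = 0.75 × 65 × 3.2813 = 160.0 kips.
Block shear: shear path 2×[1.9375+1×3.75] = 2×5.6875 in, A_gv = 2.8438, A_nv = 2×(5.6875 − 1.5×1.3125)×0.25 = 1.8594 in²; tension across gage: (8.5 − 2×1.3125)×0.25 = 1.4688 in². R_n = min(0.6×65×1.8594, 0.6×50×2.8438) + 1.0×65×1.4688 = min(72.517, 85.314) + 95.472 = 167.99 kips. φR_n = 0.75 × 167.99 = 126.0 kips.
Governing: min(241.5, 156.3, 160.0, 126.0) = 126.0 kips → block shear.

126.0 kips (block shear governs)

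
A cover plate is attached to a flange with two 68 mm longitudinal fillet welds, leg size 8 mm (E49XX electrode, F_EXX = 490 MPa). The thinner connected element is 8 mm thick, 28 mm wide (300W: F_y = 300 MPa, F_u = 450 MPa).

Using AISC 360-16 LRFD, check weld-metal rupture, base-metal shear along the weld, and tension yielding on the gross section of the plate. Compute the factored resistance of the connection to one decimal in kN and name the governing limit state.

Weld metal: throat = 0.707×8 = 5.656 mm, L = 2×68 = 136 mm. φR_n = 0.75 × 0.6 × 490 × 5.656 × 136 = 169.6 kN.
Base metal shear (8 mm plate): yield φR_n = 1.0×0.6×300×8×136 = 195.8 kN; rupture φR_n = 0.75×0.6×450×8×136 = 220.3 kN; take 195.8 kN (yield).
Tension yield (gross): A_g = 28×8 = 224 mm². φR_n = 0.90 × 300 × 224 = 60.5 kN.
Governing: min(169.6, 195.8, 60.5) = 60.5 kN → gross-section yield.

60.5 kN (gross-section yield governs)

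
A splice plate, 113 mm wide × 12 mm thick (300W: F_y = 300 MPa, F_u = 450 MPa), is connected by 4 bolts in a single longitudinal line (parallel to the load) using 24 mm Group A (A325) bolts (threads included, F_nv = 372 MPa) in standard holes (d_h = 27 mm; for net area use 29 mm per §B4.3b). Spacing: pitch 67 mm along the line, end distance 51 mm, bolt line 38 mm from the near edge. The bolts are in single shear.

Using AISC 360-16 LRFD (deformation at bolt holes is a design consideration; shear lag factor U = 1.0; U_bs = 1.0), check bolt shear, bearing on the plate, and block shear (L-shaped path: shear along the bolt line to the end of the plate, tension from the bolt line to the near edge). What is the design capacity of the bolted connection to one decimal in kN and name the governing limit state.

Bolt shear: A_b = π(24)²/4 = 452.39 mm². φR_n = 0.75 × 372 × 452.39 × 4 × 1 = 504.9 kN.
Bearing (12 mm plate, F_u = 450 MPa): end bolts L_c = 51 − 27/2 = 37.5, R_n = min(1.2×37.5×12×450, 2.4×24×12×450) = 243 kN/bolt; interior L_c = 67 − 27 = 40, R_n = 259.2 kN/bolt. φR_n = 0.75 × (1×243 + 3×259.2) = 765.5 kN.
Block shear: shear path 1×[51+3×67] = 1×252 mm, A_gv = 3024, A_nv = 1×(252 − 3.5×29)×12 = 1806 mm²; tension to near edge: (38 − 0.5×29)×12 = 282 mm². R_n = min(0.6×450×1806, 0.6×300×3024) + 1.0×450×282 = min(487.62, 544.32) + 126.9 = 614.52 kN. φR_n = 0.75 × 614.52 = 460.9 kN.
Governing: min(504.9, 765.5, 460.9) = 460.9 kN → block shear.

460.9 kN (block shear governs)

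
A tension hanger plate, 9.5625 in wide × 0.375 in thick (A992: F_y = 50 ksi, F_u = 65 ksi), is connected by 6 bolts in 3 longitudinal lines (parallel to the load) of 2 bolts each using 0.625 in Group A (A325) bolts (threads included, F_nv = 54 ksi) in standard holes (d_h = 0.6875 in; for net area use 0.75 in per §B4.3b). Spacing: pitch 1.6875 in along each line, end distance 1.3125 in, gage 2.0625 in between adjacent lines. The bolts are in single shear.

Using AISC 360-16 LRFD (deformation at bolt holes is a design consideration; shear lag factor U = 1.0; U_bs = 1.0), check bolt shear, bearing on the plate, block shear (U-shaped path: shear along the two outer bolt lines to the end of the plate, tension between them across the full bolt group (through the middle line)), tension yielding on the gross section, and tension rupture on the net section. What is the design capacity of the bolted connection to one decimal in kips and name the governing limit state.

Bolt shear: A_b = π(0.625)²/4 = 0.3068 in². φR_n = 0.75 × 54 × 0.3068 × 6 × 1 = 74.6 kips.
Bearing (0.375 in plate, F_u = 65 ksi): end bolts L_c = 1.3125 − 0.6875/2 = 0.96875, R_n = min(1.2×0.96875×0.375×65, 2.4×0.625×0.375×65) = 28.336 kips/bolt; interior L_c = 1.6875 − 0.6875 = 1, R_n = 29.25 kips/bolt. φR_n = 0.75 × (3×28.336 + 3×29.25) = 129.6 kips.
Block shear: shear path 2×[1.3125+1×1.6875] = 2×3 in, A_gv = 2.25, A_nv = 2×(3 − 1.5×0.75)×0.375 = 1.4063 in²; tension across gage: (4.125 − 2×0.75)×0.375 = 0.98438 in². R_n = min(0.6×65×1.4063, 0.6×50×2.25) + 1.0×65×0.98438 = min(54.846, 67.5) + 63.985 = 118.83 kips. φR_n = 0.75 × 118.83 = 89.1 kips.
Tension yield (gross): A_g = 9.5625×0.375 = 3.5859 in². φR_n = 0.90 × 50 × 3.5859 = 161.4 kips.
Tension rupture (net): A_n = (9.5625 − 3×0.75)×0.375 = 2.7422 in² (U = 1.0, A_e = A_n). φR_n = 0.75 × 65 × 2.7422 = 133.7 kips.
Governing: min(74.6, 129.6, 89.1, 161.4, 133.7) = 74.6 kips → bolt shear.

74.6 kips (bolt shear governs)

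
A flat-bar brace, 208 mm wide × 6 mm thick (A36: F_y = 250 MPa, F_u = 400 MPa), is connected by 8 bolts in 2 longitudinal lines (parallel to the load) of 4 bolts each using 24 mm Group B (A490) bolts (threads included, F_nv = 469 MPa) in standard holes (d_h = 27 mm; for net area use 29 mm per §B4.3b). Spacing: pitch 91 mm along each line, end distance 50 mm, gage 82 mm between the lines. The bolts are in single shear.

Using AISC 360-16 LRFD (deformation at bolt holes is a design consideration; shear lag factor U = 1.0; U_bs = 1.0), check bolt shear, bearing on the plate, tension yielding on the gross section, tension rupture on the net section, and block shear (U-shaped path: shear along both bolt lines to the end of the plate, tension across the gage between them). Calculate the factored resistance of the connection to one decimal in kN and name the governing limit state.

Bolt shear: A_b = π(24)²/4 = 452.39 mm². φR_n = 0.75 × 469 × 452.39 × 8 × 1 = 1273.0 kN.
Bearing (6 mm plate, F_u = 400 MPa): end bolts L_c = 50 − 27/2 = 36.5, R_n = min(1.2×36.5×6×400, 2.4×24×6×400) = 105.12 kN/bolt; interior L_c = 91 − 27 = 64, R_n = 138.24 kN/bolt. φR_n = 0.75 × (2×105.12 + 6×138.24) = 779.8 kN.
Tension yield (gross): A_g = 208×6 = 1248 mm². φR_n = 0.90 × 250 × 1248 = 280.8 kN.
Tension rupture (net): A_n = (208 − 2×29)×6 = 900 mm² (U = 1.0, A_e = A_n). φR_n = 0.75 × 400 × 900 = 270.0 kN.
Block shear: shear path 2×[50+3×91] = 2×323 mm, A_gv = 3876, A_nv = 2×(323 − 3.5×29)×6 = 2658 mm²; tension across gage: (82 − 1×29)×6 = 318 mm². R_n = min(0.6×400×2658, 0.6×250×3876) + 1.0×400×318 = min(637.92, 581.4) + 127.2 = 708.6 kN. φR_n = 0.75 × 708.6 = 531.5 kN.
Governing: min(1273.0, 779.8, 280.8, 270.0, 531.5) = 270.0 kN → net-section rupture.

270.0 kN (net-section rupture governs)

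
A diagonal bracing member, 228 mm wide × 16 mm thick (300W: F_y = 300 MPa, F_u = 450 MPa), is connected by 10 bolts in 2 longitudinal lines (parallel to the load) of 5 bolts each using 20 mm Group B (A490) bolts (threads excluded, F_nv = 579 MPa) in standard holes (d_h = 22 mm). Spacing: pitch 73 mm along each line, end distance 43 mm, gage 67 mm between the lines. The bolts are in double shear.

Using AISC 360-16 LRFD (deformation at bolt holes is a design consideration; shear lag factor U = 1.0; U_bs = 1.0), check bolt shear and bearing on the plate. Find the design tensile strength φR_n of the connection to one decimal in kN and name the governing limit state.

Bolt shear: A_b = π(20)²/4 = 314.16 mm². φR_n = 0.75 × 579 × 314.16 × 10 × 2 = 2728.5 kN.
Bearing (16 mm plate, F_u = 450 MPa): end bolts L_c = 43 − 22/2 = 32, R_n = min(1.2×32×16×450, 2.4×20×16×450) = 276.48 kN/bolt; interior L_c = 73 − 22 = 51, R_n = 345.6 kN/bolt. φR_n = 0.75 × (2×276.48 + 8×345.6) = 2488.3 kN.
Governing: min(2728.5, 2488.3) = 2488.3 kN → bearing.

2488.3 kN (bearing governs)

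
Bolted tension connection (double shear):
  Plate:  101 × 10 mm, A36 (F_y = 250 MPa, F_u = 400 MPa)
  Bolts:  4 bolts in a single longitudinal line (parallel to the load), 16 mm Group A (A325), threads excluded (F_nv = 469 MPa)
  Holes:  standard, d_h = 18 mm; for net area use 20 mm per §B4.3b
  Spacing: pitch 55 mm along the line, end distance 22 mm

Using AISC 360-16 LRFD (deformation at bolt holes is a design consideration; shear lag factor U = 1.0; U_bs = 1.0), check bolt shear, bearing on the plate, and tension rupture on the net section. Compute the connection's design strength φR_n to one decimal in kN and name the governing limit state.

243.0 kN (net-section rupture governs)

Bolt shear: A_b = π(16)²/4 = 201.06 mm². φR_n = 0.75 × 469 × 201.06 × 4 × 2 = 565.8 kN.
Bearing (10 mm plate, F_u = 400 MPa): end bolts L_c = 22 − 18/2 = 13, R_n = min(1.2×13×10×400, 2.4×16×10×400) = 62.4 kN/bolt; interior L_c = 55 − 18 = 37, R_n = 153.6 kN/bolt. φR_n = 0.75 × (1×62.4 + 3×153.6) = 392.4 kN.
Tension rupture (net): A_n = (101 − 1×20)×10 = 810 mm² (U = 1.0, A_e = A_n). φR_n = 0.75 × 400 × 810 = 243.0 kN.
Governing: min(565.8, 392.4, 243.0) = 243.0 kN → net-section rupture.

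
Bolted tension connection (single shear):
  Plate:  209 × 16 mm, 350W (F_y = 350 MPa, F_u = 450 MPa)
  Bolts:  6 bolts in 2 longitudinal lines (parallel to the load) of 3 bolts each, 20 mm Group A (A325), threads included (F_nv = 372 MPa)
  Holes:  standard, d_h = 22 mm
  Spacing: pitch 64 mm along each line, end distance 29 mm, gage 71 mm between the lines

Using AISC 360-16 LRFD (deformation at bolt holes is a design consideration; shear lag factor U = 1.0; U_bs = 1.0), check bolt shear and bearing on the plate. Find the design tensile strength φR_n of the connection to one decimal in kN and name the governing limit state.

Bolt shear: A_b = π(20)²/4 = 314.16 mm². φR_n = 0.75 × 372 × 314.16 × 6 × 1 = 525.9 kN.
Bearing (16 mm plate, F_u = 450 MPa): end bolts L_c = 29 − 22/2 = 18, R_n = min(1.2×18×16×450, 2.4×20×16×450) = 155.52 kN/bolt; interior L_c = 64 − 22 = 42, R_n = 345.6 kN/bolt. φR_n = 0.75 × (2×155.52 + 4×345.6) = 1270.1 kN.
Governing: min(525.9, 1270.1) = 525.9 kN → bolt shear.

525.9 kN (bolt shear governs)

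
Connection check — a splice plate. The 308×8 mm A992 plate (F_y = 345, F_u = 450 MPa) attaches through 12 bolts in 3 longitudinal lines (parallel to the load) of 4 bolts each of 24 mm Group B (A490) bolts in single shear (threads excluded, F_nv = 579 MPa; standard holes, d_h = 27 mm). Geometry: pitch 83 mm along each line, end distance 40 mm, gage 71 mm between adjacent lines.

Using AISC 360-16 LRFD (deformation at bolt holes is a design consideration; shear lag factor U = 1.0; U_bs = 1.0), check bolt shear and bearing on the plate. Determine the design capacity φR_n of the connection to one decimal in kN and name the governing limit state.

1657.3 kN (bearing governs)

Bolt shear: A_b = π(24)²/4 = 452.39 mm². φR_n = 0.75 × 579 × 452.39 × 12 × 1 = 2357.4 kN.
Bearing (8 mm plate, F_u = 450 MPa): end bolts L_c = 40 − 27/2 = 26.5, R_n = min(1.2×26.5×8×450, 2.4×24×8×450) = 114.48 kN/bolt; interior L_c = 83 − 27 = 56, R_n = 207.36 kN/bolt. φR_n = 0.75 × (3×114.48 + 9×207.36) = 1657.3 kN.
Governing: min(2357.4, 1657.3) = 1657.3 kN → bearing.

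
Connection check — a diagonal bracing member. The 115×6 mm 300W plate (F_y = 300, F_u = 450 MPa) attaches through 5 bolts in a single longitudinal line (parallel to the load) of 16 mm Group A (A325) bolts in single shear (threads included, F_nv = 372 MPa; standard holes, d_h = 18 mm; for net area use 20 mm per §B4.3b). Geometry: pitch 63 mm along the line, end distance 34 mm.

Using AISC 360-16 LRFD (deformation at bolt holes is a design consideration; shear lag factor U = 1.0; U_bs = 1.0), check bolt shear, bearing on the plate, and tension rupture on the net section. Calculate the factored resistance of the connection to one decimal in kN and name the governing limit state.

Bolt shear: A_b = π(16)²/4 = 201.06 mm². φR_n = 0.75 × 372 × 201.06 × 5 × 1 = 280.5 kN.
Bearing (6 mm plate, F_u = 450 MPa): end bolts L_c = 34 − 18/2 = 25, R_n = min(1.2×25×6×450, 2.4×16×6×450) = 81 kN/bolt; interior L_c = 63 − 18 = 45, R_n = 103.68 kN/bolt. φR_n = 0.75 × (1×81 + 4×103.68) = 371.8 kN.
Tension rupture (net): A_n = (115 − 1×20)×6 = 570 mm² (U = 1.0, A_e = A_n). φR_n = 0.75 × 450 × 570 = 192.4 kN.
Governing: min(280.5, 371.8, 192.4) = 192.4 kN → net-section rupture.

192.4 kN (net-section rupture governs)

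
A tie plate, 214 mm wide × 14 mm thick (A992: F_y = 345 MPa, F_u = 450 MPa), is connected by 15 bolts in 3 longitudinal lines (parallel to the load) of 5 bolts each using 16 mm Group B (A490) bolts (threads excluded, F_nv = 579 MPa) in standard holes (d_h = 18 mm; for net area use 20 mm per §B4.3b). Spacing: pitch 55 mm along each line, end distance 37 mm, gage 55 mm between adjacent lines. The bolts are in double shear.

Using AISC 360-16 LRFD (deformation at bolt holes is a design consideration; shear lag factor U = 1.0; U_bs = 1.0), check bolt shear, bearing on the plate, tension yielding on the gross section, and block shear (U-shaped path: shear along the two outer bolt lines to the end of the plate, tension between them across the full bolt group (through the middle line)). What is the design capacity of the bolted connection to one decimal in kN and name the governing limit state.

930.3 kN (gross-section yield governs)

Bolt shear: A_b = π(16)²/4 = 201.06 mm². φR_n = 0.75 × 579 × 201.06 × 15 × 2 = 2619.3 kN.
Bearing (14 mm plate, F_u = 450 MPa): end bolts L_c = 37 − 18/2 = 28, R_n = min(1.2×28×14×450, 2.4×16×14×450) = 211.68 kN/bolt; interior L_c = 55 − 18 = 37, R_n = 241.92 kN/bolt. φR_n = 0.75 × (3×211.68 + 12×241.92) = 2653.6 kN.
Tension yield (gross): A_g = 214×14 = 2996 mm². φR_n = 0.90 × 345 × 2996 = 930.3 kN.
Block shear: shear path 2×[37+4×55] = 2×257 mm, A_gv = 7196, A_nv = 2×(257 − 4.5×20)×14 = 4676 mm²; tension across gage: (110 − 2×20)×14 = 980 mm². R_n = min(0.6×450×4676, 0.6×345×7196) + 1.0×450×980 = min(1262.5, 1489.6) + 441 = 1703.5 kN. φR_n = 0.75 × 1703.5 = 1277.6 kN.
Governing: min(2619.3, 2653.6, 930.3, 1277.6) = 930.3 kN → gross-section yield.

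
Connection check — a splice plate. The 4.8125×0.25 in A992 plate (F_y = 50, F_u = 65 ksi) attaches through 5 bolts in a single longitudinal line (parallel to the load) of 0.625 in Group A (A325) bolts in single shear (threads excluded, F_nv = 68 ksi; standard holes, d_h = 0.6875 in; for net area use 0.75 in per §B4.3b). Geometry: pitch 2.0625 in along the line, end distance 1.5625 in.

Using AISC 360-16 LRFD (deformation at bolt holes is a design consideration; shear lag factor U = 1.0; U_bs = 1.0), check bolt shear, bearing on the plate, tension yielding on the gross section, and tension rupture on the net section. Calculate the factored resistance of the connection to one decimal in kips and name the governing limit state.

49.5 kips (net-section rupture governs)

Bolt shear: A_b = π(0.625)²/4 = 0.3068 in². φR_n = 0.75 × 68 × 0.3068 × 5 × 1 = 78.2 kips.
Bearing (0.25 in plate, F_u = 65 ksi): end bolts L_c = 1.5625 − 0.6875/2 = 1.21875, R_n = min(1.2×1.21875×0.25×65, 2.4×0.625×0.25×65) = 23.766 kips/bolt; interior L_c = 2.0625 − 0.6875 = 1.375, R_n = 24.375 kips/bolt. φR_n = 0.75 × (1×23.766 + 4×24.375) = 90.9 kips.
Tension yield (gross): A_g = 4.8125×0.25 = 1.2031 in². φR_n = 0.90 × 50 × 1.2031 = 54.1 kips.
Tension rupture (net): A_n = (4.8125 − 1×0.75)×0.25 = 1.0156 in² (U = 1.0, A_e = A_n). φR_n = 0.75 × 65 × 1.0156 = 49.5 kips.
Governing: min(78.2, 90.9, 54.1, 49.5) = 49.5 kips → net-section rupture.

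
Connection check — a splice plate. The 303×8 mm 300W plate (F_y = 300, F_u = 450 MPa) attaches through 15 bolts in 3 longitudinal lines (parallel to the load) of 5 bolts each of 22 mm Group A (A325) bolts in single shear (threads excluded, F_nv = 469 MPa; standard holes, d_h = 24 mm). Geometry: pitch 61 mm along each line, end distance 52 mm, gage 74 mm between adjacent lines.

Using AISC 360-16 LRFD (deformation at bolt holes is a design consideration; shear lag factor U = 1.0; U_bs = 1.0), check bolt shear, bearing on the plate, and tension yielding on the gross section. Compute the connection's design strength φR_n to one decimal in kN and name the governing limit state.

654.5 kN (gross-section yield governs)

Bolt shear: A_b = π(22)²/4 = 380.13 mm². φR_n = 0.75 × 469 × 380.13 × 15 × 1 = 2005.7 kN.
Bearing (8 mm plate, F_u = 450 MPa): end bolts L_c = 52 − 24/2 = 40, R_n = min(1.2×40×8×450, 2.4×22×8×450) = 172.8 kN/bolt; interior L_c = 61 − 24 = 37, R_n = 159.84 kN/bolt. φR_n = 0.75 × (3×172.8 + 12×159.84) = 1827.4 kN.
Tension yield (gross): A_g = 303×8 = 2424 mm². φR_n = 0.90 × 300 × 2424 = 654.5 kN.
Governing: min(2005.7, 1827.4, 654.5) = 654.5 kN → gross-section yield.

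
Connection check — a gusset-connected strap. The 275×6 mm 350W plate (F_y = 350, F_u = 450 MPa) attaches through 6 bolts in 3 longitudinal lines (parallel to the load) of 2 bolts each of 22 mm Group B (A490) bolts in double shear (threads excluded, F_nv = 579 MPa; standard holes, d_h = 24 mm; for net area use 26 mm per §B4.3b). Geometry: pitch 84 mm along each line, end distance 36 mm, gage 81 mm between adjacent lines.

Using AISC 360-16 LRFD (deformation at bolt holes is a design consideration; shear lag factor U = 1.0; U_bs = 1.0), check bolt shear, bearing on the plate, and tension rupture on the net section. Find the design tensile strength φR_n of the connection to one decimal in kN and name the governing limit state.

398.9 kN (net-section rupture governs)

Bolt shear: A_b = π(22)²/4 = 380.13 mm². φR_n = 0.75 × 579 × 380.13 × 6 × 2 = 1980.9 kN.
Bearing (6 mm plate, F_u = 450 MPa): end bolts L_c = 36 − 24/2 = 24, R_n = min(1.2×24×6×450, 2.4×22×6×450) = 77.76 kN/bolt; interior L_c = 84 − 24 = 60, R_n = 142.56 kN/bolt. φR_n = 0.75 × (3×77.76 + 3×142.56) = 495.7 kN.
Tension rupture (net): A_n = (275 − 3×26)×6 = 1182 mm² (U = 1.0, A_e = A_n). φR_n = 0.75 × 450 × 1182 = 398.9 kN.
Governing: min(1980.9, 495.7, 398.9) = 398.9 kN → net-section rupture.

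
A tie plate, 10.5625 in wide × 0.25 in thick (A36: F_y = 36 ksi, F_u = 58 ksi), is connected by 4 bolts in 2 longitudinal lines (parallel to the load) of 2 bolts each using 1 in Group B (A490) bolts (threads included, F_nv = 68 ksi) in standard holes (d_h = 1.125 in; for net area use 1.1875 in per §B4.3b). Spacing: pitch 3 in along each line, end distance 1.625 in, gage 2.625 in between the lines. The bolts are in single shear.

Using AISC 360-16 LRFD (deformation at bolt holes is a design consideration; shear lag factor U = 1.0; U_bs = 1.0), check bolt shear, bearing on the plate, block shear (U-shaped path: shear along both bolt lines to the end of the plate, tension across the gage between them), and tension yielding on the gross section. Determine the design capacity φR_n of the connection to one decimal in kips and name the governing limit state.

Bolt shear: A_b = π(1)²/4 = 0.7854 in². φR_n = 0.75 × 68 × 0.7854 × 4 × 1 = 160.2 kips.
Bearing (0.25 in plate, F_u = 58 ksi): end bolts L_c = 1.625 − 1.125/2 = 1.0625, R_n = min(1.2×1.0625×0.25×58, 2.4×1×0.25×58) = 18.488 kips/bolt; interior L_c = 3 − 1.125 = 1.875, R_n = 32.625 kips/bolt. φR_n = 0.75 × (2×18.488 + 2×32.625) = 76.7 kips.
Block shear: shear path 2×[1.625+1×3] = 2×4.625 in, A_gv = 2.3125, A_nv = 2×(4.625 − 1.5×1.1875)×0.25 = 1.4219 in²; tension across gage: (2.625 − 1×1.1875)×0.25 = 0.35938 in². R_n = min(0.6×58×1.4219, 0.6×36×2.3125) + 1.0×58×0.35938 = min(49.482, 49.95) + 20.844 = 70.326 kips. φR_n = 0.75 × 70.326 = 52.7 kips.
Tension yield (gross): A_g = 10.5625×0.25 = 2.6406 in². φR_n = 0.90 × 36 × 2.6406 = 85.6 kips.
Governing: min(160.2, 76.7, 52.7, 85.6) = 52.7 kips → block shear.

52.7 kips (block shear governs)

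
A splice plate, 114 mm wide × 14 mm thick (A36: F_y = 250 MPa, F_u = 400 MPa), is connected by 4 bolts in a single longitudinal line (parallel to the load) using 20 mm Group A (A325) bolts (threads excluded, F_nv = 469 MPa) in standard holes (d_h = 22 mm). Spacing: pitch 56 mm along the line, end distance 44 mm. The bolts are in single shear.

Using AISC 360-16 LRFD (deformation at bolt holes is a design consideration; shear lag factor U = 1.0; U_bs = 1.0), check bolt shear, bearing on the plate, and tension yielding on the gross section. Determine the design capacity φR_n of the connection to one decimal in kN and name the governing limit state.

359.1 kN (gross-section yield governs)

Bolt shear: A_b = π(20)²/4 = 314.16 mm². φR_n = 0.75 × 469 × 314.16 × 4 × 1 = 442.0 kN.
Bearing (14 mm plate, F_u = 400 MPa): end bolts L_c = 44 − 22/2 = 33, R_n = min(1.2×33×14×400, 2.4×20×14×400) = 221.76 kN/bolt; interior L_c = 56 − 22 = 34, R_n = 228.48 kN/bolt. φR_n = 0.75 × (1×221.76 + 3×228.48) = 680.4 kN.
Tension yield (gross): A_g = 114×14 = 1596 mm². φR_n = 0.90 × 250 × 1596 = 359.1 kN.
Governing: min(442.0, 680.4, 359.1) = 359.1 kN → gross-section yield.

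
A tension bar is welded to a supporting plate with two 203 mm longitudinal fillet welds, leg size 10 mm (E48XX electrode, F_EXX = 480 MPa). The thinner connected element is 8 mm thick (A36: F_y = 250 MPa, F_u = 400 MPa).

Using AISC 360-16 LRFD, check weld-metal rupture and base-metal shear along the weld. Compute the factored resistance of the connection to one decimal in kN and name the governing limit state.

487.2 kN (base-metal shear governs)

Weld metal: throat = 0.707×10 = 7.07 mm, L = 2×203 = 406 mm. φR_n = 0.75 × 0.6 × 480 × 7.07 × 406 = 620.0 kN.
Base metal shear (8 mm plate): yield φR_n = 1.0×0.6×250×8×406 = 487.2 kN; rupture φR_n = 0.75×0.6×400×8×406 = 584.6 kN; take 487.2 kN (yield).
Governing: min(620.0, 487.2) = 487.2 kN → base-metal shear.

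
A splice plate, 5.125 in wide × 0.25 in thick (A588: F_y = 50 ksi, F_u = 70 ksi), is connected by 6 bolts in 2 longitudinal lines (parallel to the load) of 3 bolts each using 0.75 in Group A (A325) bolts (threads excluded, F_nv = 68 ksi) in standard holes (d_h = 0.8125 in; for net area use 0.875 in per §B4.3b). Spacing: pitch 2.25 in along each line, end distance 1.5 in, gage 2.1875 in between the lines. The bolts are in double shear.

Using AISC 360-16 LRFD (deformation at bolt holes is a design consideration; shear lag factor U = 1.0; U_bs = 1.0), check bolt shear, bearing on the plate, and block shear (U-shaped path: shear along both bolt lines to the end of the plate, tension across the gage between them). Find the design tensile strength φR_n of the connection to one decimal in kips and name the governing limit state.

77.3 kips (block shear governs)

Bolt shear: A_b = π(0.75)²/4 = 0.44179 in². φR_n = 0.75 × 68 × 0.44179 × 6 × 2 = 270.4 kips.
Bearing (0.25 in plate, F_u = 70 ksi): end bolts L_c = 1.5 − 0.8125/2 = 1.09375, R_n = min(1.2×1.09375×0.25×70, 2.4×0.75×0.25×70) = 22.969 kips/bolt; interior L_c = 2.25 − 0.8125 = 1.4375, R_n = 30.188 kips/bolt. φR_n = 0.75 × (2×22.969 + 4×30.188) = 125.0 kips.
Block shear: shear path 2×[1.5+2×2.25] = 2×6 in, A_gv = 3, A_nv = 2×(6 − 2.5×0.875)×0.25 = 1.9063 in²; tension across gage: (2.1875 − 1×0.875)×0.25 = 0.32813 in². R_n = min(0.6×70×1.9063, 0.6×50×3) + 1.0×70×0.32813 = min(80.065, 90) + 22.969 = 103.03 kips. φR_n = 0.75 × 103.03 = 77.3 kips.
Governing: min(270.4, 125.0, 77.3) = 77.3 kips → block shear.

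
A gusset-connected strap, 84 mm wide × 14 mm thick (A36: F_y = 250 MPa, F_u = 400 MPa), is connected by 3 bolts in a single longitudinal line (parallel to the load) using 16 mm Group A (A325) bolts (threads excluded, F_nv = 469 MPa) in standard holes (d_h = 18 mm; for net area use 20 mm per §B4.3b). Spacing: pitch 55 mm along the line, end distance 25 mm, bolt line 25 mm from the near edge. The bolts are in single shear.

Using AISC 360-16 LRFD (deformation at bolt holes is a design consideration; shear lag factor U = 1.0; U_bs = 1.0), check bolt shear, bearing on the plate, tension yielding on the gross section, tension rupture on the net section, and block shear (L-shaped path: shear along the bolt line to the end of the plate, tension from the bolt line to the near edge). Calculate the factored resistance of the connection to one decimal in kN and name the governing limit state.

Bolt shear: A_b = π(16)²/4 = 201.06 mm². φR_n = 0.75 × 469 × 201.06 × 3 × 1 = 212.2 kN.
Bearing (14 mm plate, F_u = 400 MPa): end bolts L_c = 25 − 18/2 = 16, R_n = min(1.2×16×14×400, 2.4×16×14×400) = 107.52 kN/bolt; interior L_c = 55 − 18 = 37, R_n = 215.04 kN/bolt. φR_n = 0.75 × (1×107.52 + 2×215.04) = 403.2 kN.
Tension yield (gross): A_g = 84×14 = 1176 mm². φR_n = 0.90 × 250 × 1176 = 264.6 kN.
Tension rupture (net): A_n = (84 − 1×20)×14 = 896 mm² (U = 1.0, A_e = A_n). φR_n = 0.75 × 400 × 896 = 268.8 kN.
Block shear: shear path 1×[25+2×55] = 1×135 mm, A_gv = 1890, A_nv = 1×(135 − 2.5×20)×14 = 1190 mm²; tension to near edge: (25 − 0.5×20)×14 = 210 mm². R_n = min(0.6×400×1190, 0.6×250×1890) + 1.0×400×210 = min(285.6, 283.5) + 84 = 367.5 kN. φR_n = 0.75 × 367.5 = 275.6 kN.
Governing: min(212.2, 403.2, 264.6, 268.8, 275.6) = 212.2 kN → bolt shear.

212.2 kN (bolt shear governs)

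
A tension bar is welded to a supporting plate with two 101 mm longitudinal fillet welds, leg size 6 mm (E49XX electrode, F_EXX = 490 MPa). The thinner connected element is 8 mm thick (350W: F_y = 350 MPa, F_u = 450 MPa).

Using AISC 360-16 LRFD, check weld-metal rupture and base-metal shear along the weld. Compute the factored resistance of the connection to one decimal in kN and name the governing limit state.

188.9 kN (weld metal governs)

Weld metal: throat = 0.707×6 = 4.242 mm, L = 2×101 = 202 mm. φR_n = 0.75 × 0.6 × 490 × 4.242 × 202 = 188.9 kN.
Base metal shear (8 mm plate): yield φR_n = 1.0×0.6×350×8×202 = 339.4 kN; rupture φR_n = 0.75×0.6×450×8×202 = 327.2 kN; take 327.2 kN (rupture).
Governing: min(188.9, 327.2) = 188.9 kN → weld metal.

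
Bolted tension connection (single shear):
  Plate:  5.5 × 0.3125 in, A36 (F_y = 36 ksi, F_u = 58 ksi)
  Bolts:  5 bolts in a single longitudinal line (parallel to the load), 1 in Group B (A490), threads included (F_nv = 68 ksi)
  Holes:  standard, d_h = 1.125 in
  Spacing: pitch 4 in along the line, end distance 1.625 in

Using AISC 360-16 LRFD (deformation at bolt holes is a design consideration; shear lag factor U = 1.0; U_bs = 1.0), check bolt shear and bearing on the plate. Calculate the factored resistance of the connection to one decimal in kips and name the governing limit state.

147.8 kips (bearing governs)

Bolt shear: A_b = π(1)²/4 = 0.7854 in². φR_n = 0.75 × 68 × 0.7854 × 5 × 1 = 200.3 kips.
Bearing (0.3125 in plate, F_u = 58 ksi): end bolts L_c = 1.625 − 1.125/2 = 1.0625, R_n = min(1.2×1.0625×0.3125×58, 2.4×1×0.3125×58) = 23.109 kips/bolt; interior L_c = 4 − 1.125 = 2.875, R_n = 43.5 kips/bolt. φR_n = 0.75 × (1×23.109 + 4×43.5) = 147.8 kips.
Governing: min(200.3, 147.8) = 147.8 kips → bearing.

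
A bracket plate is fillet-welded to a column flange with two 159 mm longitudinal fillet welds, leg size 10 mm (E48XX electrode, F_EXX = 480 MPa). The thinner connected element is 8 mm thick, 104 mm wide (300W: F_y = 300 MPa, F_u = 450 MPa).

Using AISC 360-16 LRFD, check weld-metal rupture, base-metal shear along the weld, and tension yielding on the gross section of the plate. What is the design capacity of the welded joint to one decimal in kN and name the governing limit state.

224.6 kN (gross-section yield governs)

Weld metal: throat = 0.707×10 = 7.07 mm, L = 2×159 = 318 mm. φR_n = 0.75 × 0.6 × 480 × 7.07 × 318 = 485.6 kN.
Base metal shear (8 mm plate): yield φR_n = 1.0×0.6×300×8×318 = 457.9 kN; rupture φR_n = 0.75×0.6×450×8×318 = 515.2 kN; take 457.9 kN (yield).
Tension yield (gross): A_g = 104×8 = 832 mm². φR_n = 0.90 × 300 × 832 = 224.6 kN.
Governing: min(485.6, 457.9, 224.6) = 224.6 kN → gross-section yield.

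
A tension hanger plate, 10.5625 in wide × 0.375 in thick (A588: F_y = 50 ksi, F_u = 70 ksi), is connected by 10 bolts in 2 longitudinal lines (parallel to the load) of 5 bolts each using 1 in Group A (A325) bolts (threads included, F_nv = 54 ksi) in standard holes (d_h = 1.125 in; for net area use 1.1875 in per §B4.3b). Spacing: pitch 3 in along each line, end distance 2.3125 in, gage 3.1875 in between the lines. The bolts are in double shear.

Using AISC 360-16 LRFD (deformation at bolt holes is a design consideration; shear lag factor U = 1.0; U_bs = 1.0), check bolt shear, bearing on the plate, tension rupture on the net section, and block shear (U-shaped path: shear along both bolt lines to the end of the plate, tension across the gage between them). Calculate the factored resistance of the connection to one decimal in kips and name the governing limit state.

Bolt shear: A_b = π(1)²/4 = 0.7854 in². φR_n = 0.75 × 54 × 0.7854 × 10 × 2 = 636.2 kips.
Bearing (0.375 in plate, F_u = 70 ksi): end bolts L_c = 2.3125 − 1.125/2 = 1.75, R_n = min(1.2×1.75×0.375×70, 2.4×1×0.375×70) = 55.125 kips/bolt; interior L_c = 3 − 1.125 = 1.875, R_n = 59.063 kips/bolt. φR_n = 0.75 × (2×55.125 + 8×59.063) = 437.1 kips.
Tension rupture (net): A_n = (10.5625 − 2×1.1875)×0.375 = 3.0703 in² (U = 1.0, A_e = A_n). φR_n = 0.75 × 70 × 3.0703 = 161.2 kips.
Block shear: shear path 2×[2.3125+4×3] = 2×14.3125 in, A_gv = 10.734, A_nv = 2×(14.3125 − 4.5×1.1875)×0.375 = 6.7266 in²; tension across gage: (3.1875 − 1×1.1875)×0.375 = 0.75 in². R_n = min(0.6×70×6.7266, 0.6×50×10.734) + 1.0×70×0.75 = min(282.52, 322.02) + 52.5 = 335.02 kips. φR_n = 0.75 × 335.02 = 251.3 kips.
Governing: min(636.2, 437.1, 161.2, 251.3) = 161.2 kips → net-section rupture.

161.2 kips (net-section rupture governs)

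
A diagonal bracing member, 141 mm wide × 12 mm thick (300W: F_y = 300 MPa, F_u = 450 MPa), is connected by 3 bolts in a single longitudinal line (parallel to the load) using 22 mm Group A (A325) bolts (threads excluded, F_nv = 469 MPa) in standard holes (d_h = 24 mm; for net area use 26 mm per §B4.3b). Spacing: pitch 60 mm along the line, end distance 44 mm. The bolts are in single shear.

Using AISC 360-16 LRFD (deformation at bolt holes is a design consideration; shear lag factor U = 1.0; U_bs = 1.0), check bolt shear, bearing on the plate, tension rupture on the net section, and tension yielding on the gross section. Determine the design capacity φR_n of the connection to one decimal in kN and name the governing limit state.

401.1 kN (bolt shear governs)

Bolt shear: A_b = π(22)²/4 = 380.13 mm². φR_n = 0.75 × 469 × 380.13 × 3 × 1 = 401.1 kN.
Bearing (12 mm plate, F_u = 450 MPa): end bolts L_c = 44 − 24/2 = 32, R_n = min(1.2×32×12×450, 2.4×22×12×450) = 207.36 kN/bolt; interior L_c = 60 − 24 = 36, R_n = 233.28 kN/bolt. φR_n = 0.75 × (1×207.36 + 2×233.28) = 505.4 kN.
Tension rupture (net): A_n = (141 − 1×26)×12 = 1380 mm² (U = 1.0, A_e = A_n). φR_n = 0.75 × 450 × 1380 = 465.8 kN.
Tension yield (gross): A_g = 141×12 = 1692 mm². φR_n = 0.90 × 300 × 1692 = 456.8 kN.
Governing: min(401.1, 505.4, 465.8, 456.8) = 401.1 kN → bolt shear.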